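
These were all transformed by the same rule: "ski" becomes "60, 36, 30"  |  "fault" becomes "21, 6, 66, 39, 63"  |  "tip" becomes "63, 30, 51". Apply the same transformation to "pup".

51, 66, 51

s(#19)→60 and k(#11)→36: differences scale by 3, so n = 3·pos + 3. Each letter becomes 3×(its alphabet position, a=1..z=26) + 3.
Applying it to pup: p=16→51, u=21→66, p=16→51.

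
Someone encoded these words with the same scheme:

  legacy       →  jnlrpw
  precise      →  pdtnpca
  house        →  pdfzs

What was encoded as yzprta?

pigeon

Two steps: reverse the string, then apply a Caesar shift of +11.
Undoing it on yzprta: shift back: y−11=n, z−11=o, p−11=e, r−11=g, t−11=i, a−11=p → noegip; then reverse → pigeon.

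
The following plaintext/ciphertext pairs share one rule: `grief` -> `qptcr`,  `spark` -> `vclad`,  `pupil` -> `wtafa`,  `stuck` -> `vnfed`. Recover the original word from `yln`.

can

The output letters match the input read backwards, each shifted +11: grief reversed is feirg. Read the word backwards and shift each letter +11.
Reversing it on yln: shift back: y−11=n, l−11=a, n−11=c → nac; then reverse → can.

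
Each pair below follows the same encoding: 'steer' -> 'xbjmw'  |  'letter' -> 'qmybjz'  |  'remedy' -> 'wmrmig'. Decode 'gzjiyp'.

breath

Shifts by position in steer: pos 0: s→x (+5), pos 1: t→b (+8), pos 2: e→j (+5), pos 3: e→m (+8) — repeating every 2. A repeating key of period 2 is used — shifts +5, +8 over and over.
Decoding gzjiyp: g−5=b, z−8=r, j−5=e, i−8=a, y−5=t, p−8=h.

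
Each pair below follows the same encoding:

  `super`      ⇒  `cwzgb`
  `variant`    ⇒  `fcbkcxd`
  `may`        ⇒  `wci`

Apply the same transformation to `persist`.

Vowels shift forward by 2 and consonants shift forward by 10.
On persist: p(cons)+10=z, e(vowel)+2=g, r(cons)+10=b, s(cons)+10=c, i(vowel)+2=k, s(cons)+10=c, t(cons)+10=d.

zgbckcd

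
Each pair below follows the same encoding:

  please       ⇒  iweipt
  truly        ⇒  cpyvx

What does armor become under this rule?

The output letters match the input read backwards, each shifted +4: please reversed is esaelp. Two steps: reverse the string, then apply a Caesar shift of +4.
For armor: reverse → romra; then shift: r+4=v, o+4=s, m+4=q, r+4=v, a+4=e.

vsqve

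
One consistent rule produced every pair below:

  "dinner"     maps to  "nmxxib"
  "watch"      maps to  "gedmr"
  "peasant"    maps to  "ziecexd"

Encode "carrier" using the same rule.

mebbmib

The shift depends on letter class: consonant d→n is +10, but vowel i→m is +4. Two shifts are in play — +4 for a/e/i/o/u, +10 for every other letter.
For carrier: c(cons)+10=m, a(vowel)+4=e, r(cons)+10=b, r(cons)+10=b, i(vowel)+4=m, e(vowel)+4=i, r(cons)+10=b.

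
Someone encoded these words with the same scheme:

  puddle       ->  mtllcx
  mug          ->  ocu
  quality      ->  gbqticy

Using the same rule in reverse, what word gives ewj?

The output letters match the input read backwards, each shifted +8: puddle reversed is elddup. The word is reversed, then every letter is shifted forward by 8.
Reversing it on ewj: shift back: e−8=w, w−8=o, j−8=b → wob; then reverse → bow.

bow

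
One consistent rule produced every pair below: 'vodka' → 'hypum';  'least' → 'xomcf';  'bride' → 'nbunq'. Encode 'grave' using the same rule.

sbmfq

Shifts by position in vodka: pos 0: v→h (+12), pos 1: o→y (+10), pos 2: d→p (+12), pos 3: k→u (+10) — repeating every 2. A repeating key of period 2 is used — shifts +12, +10 over and over.
For grave: g+12=s, r+10=b, a+12=m, v+10=f, e+12=q.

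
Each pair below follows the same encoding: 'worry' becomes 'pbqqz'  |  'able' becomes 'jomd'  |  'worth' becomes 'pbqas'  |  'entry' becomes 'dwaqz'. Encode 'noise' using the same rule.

w(22)→p(15) and o(14)→b(1) fit y≡5x+9 (mod 26); the inverse of 5 mod 26 is 21. Treating letters as 0–25, the rule is x ↦ 5x + 9 (mod 26).
On noise: n(13)→5·13+9≡22=w; o(14)→5·14+9≡1=b; i(8)→5·8+9≡23=x; s(18)→5·18+9≡21=v; e(4)→5·4+9≡3=d (all mod 26).

wbxvd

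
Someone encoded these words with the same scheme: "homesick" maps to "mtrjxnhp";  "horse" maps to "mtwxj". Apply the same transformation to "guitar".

This is a Caesar cipher with shift 5.
On guitar: g+5=l, u+5=z, i+5=n, t+5=y, a+5=f, r+5=w.

lznyfw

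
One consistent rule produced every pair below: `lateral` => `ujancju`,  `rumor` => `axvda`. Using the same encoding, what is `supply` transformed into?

The output letters match the input read backwards, each shifted +9: lateral reversed is laretal. The word is reversed, then every letter is shifted forward by 9.
For supply: reverse → ylppus; then shift: y+9=h, l+9=u, p+9=y, p+9=y, u+9=d, s+9=b.

huyydb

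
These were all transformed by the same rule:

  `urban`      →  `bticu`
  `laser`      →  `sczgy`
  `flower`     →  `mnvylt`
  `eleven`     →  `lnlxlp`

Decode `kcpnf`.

Shifts by position in urban: pos 0: u→b (+7), pos 1: r→t (+2), pos 2: b→i (+7), pos 3: a→c (+2) — repeating every 2. A repeating key of period 2 is used — shifts +7, +2 over and over.
Undoing it on kcpnf: k−7=d, c−2=a, p−7=i, n−2=l, f−7=y.

daily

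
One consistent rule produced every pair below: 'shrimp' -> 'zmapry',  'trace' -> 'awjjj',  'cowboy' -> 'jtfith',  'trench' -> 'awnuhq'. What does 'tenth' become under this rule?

ajwam

Shifts by position in shrimp: pos 0: s→z (+7), pos 1: h→m (+5), pos 2: r→a (+9), pos 3: i→p (+7), pos 4: m→r (+5), pos 5: p→y (+9) — repeating every 3. The shifts repeat in a cycle of length 3: positions 0,1,… shift by +7, +5, +9, then the pattern repeats.
On tenth: t+7=a, e+5=j, n+9=w, t+7=a, h+5=m.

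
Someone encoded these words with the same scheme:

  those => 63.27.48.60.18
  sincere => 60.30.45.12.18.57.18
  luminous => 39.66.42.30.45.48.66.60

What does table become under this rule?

63.6.9.39.18

t(#20)→63 and h(#8)→27: differences scale by 3, so n = 3·pos + 3. Each letter becomes 3×(its alphabet position, a=1..z=26) + 3.
On table: t=20→63, a=1→6, b=2→9, l=12→39, e=5→18.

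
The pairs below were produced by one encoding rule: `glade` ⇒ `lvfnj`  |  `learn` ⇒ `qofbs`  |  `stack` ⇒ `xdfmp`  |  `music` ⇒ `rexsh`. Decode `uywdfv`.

portal

Shifts by position in glade: pos 0: g→l (+5), pos 1: l→v (+10), pos 2: a→f (+5), pos 3: d→n (+10) — repeating every 2. A repeating key of period 2 is used — shifts +5, +10 over and over.
Undoing it on uywdfv: u−5=p, y−10=o, w−5=r, d−10=t, f−5=a, v−10=l.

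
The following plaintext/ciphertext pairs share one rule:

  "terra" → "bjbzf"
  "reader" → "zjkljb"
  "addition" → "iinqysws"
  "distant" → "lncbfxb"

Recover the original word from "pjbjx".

Shifts by position in terra: pos 0: t→b (+8), pos 1: e→j (+5), pos 2: r→b (+10), pos 3: r→z (+8), pos 4: a→f (+5) — repeating every 3. A repeating key of period 3 is used — shifts +8, +5, +10 over and over.
Decoding pjbjx: p−8=h, j−5=e, b−10=r, j−8=b, x−5=s.

herbs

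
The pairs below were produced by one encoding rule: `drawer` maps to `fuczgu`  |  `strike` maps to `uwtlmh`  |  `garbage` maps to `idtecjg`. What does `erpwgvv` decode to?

Shifts by position in drawer: pos 0: d→f (+2), pos 1: r→u (+3), pos 2: a→c (+2), pos 3: w→z (+3) — repeating every 2. The shifts repeat in a cycle of length 2: positions 0,1,… shift by +2, +3, then the pattern repeats.
Decoding erpwgvv: e−2=c, r−3=o, p−2=n, w−3=t, g−2=e, v−3=s, v−2=t.

contest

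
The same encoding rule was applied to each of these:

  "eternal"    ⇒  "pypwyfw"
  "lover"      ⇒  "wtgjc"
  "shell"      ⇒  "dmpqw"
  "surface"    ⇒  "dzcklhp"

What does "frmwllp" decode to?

Shifts by position in eternal: pos 0: e→p (+11), pos 1: t→y (+5), pos 2: e→p (+11), pos 3: r→w (+5) — repeating every 2. A repeating key of period 2 is used — shifts +11, +5 over and over.
Decoding frmwllp: f−11=u, r−5=m, m−11=b, w−5=r, l−11=a, l−5=g, p−11=e.

umbrage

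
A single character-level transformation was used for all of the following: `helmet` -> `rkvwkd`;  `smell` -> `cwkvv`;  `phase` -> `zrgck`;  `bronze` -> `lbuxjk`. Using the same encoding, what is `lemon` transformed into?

Vowels shift forward by 6 and consonants shift forward by 10.
On lemon: l(cons)+10=v, e(vowel)+6=k, m(cons)+10=w, o(vowel)+6=u, n(cons)+10=x.

vkwux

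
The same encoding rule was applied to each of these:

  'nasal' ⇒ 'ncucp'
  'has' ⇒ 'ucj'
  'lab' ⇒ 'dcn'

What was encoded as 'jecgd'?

The output letters match the input read backwards, each shifted +2: nasal reversed is lasan. The word is reversed, then every letter is shifted forward by 2.
Undoing it on jecgd: shift back: j−2=h, e−2=c, c−2=a, g−2=e, d−2=b → hcaeb; then reverse → beach.

beach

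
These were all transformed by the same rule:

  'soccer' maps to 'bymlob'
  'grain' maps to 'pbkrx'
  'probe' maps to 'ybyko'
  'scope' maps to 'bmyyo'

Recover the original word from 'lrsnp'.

chief

Shifts by position in soccer: pos 0: s→b (+9), pos 1: o→y (+10), pos 2: c→m (+10), pos 3: c→l (+9), pos 4: e→o (+10), pos 5: r→b (+10) — repeating every 3. It's a Vigenère-style cipher with numeric key [9,10,10]: position i shifts by key[i mod 3].
Undoing it on lrsnp: l−9=c, r−10=h, s−10=i, n−9=e, p−10=f.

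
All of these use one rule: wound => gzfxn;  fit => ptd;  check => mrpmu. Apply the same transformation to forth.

pzbdr

The shift depends on letter class: consonant w→g is +10, but vowel o→z is +11. Vowels shift forward by 11 and consonants shift forward by 10.
On forth: f(cons)+10=p, o(vowel)+11=z, r(cons)+10=b, t(cons)+10=d, h(cons)+10=r.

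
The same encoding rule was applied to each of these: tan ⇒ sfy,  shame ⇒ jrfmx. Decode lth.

cog

Two steps: reverse the string, then apply a Caesar shift of +5.
Reversing it on lth: shift back: l−5=g, t−5=o, h−5=c → goc; then reverse → cog.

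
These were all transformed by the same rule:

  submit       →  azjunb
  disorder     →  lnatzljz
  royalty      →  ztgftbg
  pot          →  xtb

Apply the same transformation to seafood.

The shift depends on letter class: consonant s→a is +8, but vowel u→z is +5. Two shifts are in play — +5 for a/e/i/o/u, +8 for every other letter.
For seafood: s(cons)+8=a, e(vowel)+5=j, a(vowel)+5=f, f(cons)+8=n, o(vowel)+5=t, o(vowel)+5=t, d(cons)+8=l.

ajfnttl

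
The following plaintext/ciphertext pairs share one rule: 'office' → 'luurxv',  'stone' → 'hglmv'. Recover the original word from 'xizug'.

craft

Each pair mirrors across the alphabet (o↔l, f↔u, f↔u): positions sum to 25. Each letter is replaced by its mirror in the alphabet: a↔z, b↔y, c↔x, and so on (the Atbash cipher).
Undoing it on xizug: x↔c, i↔r, z↔a, u↔f, g↔t.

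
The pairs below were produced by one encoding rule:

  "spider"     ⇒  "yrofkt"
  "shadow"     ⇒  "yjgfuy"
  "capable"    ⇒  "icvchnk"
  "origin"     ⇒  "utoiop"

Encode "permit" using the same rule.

Shifts by position in spider: pos 0: s→y (+6), pos 1: p→r (+2), pos 2: i→o (+6), pos 3: d→f (+2) — repeating every 2. A repeating key of period 2 is used — shifts +6, +2 over and over.
For permit: p+6=v, e+2=g, r+6=x, m+2=o, i+6=o, t+2=v.

vgxoov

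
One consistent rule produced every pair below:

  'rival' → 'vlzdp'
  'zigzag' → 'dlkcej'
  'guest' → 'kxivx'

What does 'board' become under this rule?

freuh

Shifts by position in rival: pos 0: r→v (+4), pos 1: i→l (+3), pos 2: v→z (+4), pos 3: a→d (+3) — repeating every 2. The shifts repeat in a cycle of length 2: positions 0,1,… shift by +4, +3, then the pattern repeats.
Applying it to board: b+4=f, o+3=r, a+4=e, r+3=u, d+4=h.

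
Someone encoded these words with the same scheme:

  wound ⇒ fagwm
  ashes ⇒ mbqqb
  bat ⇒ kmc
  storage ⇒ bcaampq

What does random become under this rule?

The shift depends on letter class: consonant w→f is +9, but vowel o→a is +12. Two shifts are in play — +12 for a/e/i/o/u, +9 for every other letter.
Applying it to random: r(cons)+9=a, a(vowel)+12=m, n(cons)+9=w, d(cons)+9=m, o(vowel)+12=a, m(cons)+9=v.

amwmav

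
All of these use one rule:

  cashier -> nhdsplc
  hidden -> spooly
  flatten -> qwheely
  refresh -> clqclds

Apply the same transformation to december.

olnlxmlc

The shift depends on letter class: consonant c→n is +11, but vowel a→h is +7. The rule splits by letter class: vowels +7, consonants +11.
Applying it to december: d(cons)+11=o, e(vowel)+7=l, c(cons)+11=n, e(vowel)+7=l, m(cons)+11=x, b(cons)+11=m, e(vowel)+7=l, r(cons)+11=c.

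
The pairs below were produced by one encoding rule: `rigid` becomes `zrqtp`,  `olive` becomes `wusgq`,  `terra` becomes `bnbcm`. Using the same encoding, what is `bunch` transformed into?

jdxnt

Each letter shifts forward by (position + 8), i.e. 8, 9, 10, … — the shift grows by one for each successive letter.
Applying it to bunch: b+8=j, u+9=d, n+10=x, c+11=n, h+12=t.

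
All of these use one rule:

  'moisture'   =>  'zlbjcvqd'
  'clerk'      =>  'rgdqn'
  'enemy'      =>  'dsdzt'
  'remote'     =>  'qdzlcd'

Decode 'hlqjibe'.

worship

m(12)→z(25) and o(14)→l(11) fit y≡19x+5 (mod 26); the inverse of 19 mod 26 is 11. This is an affine cipher: with a=0,…,z=25, each position x becomes (19x+5) mod 26.
Reversing it on hlqjibe: h(7)→11·(7−5)≡22=w; l(11)→11·(11−5)≡14=o; q(16)→11·(16−5)≡17=r; j(9)→11·(9−5)≡18=s; i(8)→11·(8−5)≡7=h; b(1)→11·(1−5)≡8=i; e(4)→11·(4−5)≡15=p (all mod 26).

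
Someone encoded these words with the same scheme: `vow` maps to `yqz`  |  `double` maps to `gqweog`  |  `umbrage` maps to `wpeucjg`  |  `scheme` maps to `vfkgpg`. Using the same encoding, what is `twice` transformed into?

The shift depends on letter class: consonant v→y is +3, but vowel o→q is +2. Two shifts are in play — +2 for a/e/i/o/u, +3 for every other letter.
On twice: t(cons)+3=w, w(cons)+3=z, i(vowel)+2=k, c(cons)+3=f, e(vowel)+2=g.

wzkfg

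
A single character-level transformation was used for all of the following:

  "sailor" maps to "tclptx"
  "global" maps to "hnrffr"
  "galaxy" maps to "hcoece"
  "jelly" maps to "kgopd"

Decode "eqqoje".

donkey

Each letter shifts forward by (position + 1), i.e. 1, 2, 3, … — the shift grows by one for each successive letter.
Decoding eqqoje: e−1=d, q−2=o, q−3=n, o−4=k, j−5=e, e−6=y.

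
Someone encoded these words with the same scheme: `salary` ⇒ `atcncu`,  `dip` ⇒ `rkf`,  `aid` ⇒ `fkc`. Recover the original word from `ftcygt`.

The output letters match the input read backwards, each shifted +2: salary reversed is yralas. The word is reversed, then every letter is shifted forward by 2.
Reversing it on ftcygt: shift back: f−2=d, t−2=r, c−2=a, y−2=w, g−2=e, t−2=r → drawer; then reverse → reward.

reward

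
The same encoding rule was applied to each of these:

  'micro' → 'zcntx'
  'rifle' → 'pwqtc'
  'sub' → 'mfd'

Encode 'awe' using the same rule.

phl

The output letters match the input read backwards, each shifted +11: micro reversed is orcim. The word is reversed, then every letter is shifted forward by 11.
Applying it to awe: reverse → ewa; then shift: e+11=p, w+11=h, a+11=l.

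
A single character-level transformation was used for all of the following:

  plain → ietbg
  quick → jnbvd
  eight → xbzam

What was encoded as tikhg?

apron

Compare letters: p→i is +19, l→e is +19, a→t is +19 — a constant shift. This is a Caesar cipher with shift 19.
Reversing it on tikhg: t−19=a, i−19=p, k−19=r, h−19=o, g−19=n.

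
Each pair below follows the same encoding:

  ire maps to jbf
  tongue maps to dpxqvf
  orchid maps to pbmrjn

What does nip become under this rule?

The shift depends on letter class: consonant r→b is +10, but vowel i→j is +1. The rule splits by letter class: vowels +1, consonants +10.
On nip: n(cons)+10=x, i(vowel)+1=j, p(cons)+10=z.

xjz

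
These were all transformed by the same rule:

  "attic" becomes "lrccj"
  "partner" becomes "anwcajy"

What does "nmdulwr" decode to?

The output letters match the input read backwards, each shifted +9: attic reversed is citta. The word is reversed, then every letter is shifted forward by 9.
Decoding nmdulwr: shift back: n−9=e, m−9=d, d−9=u, u−9=l, l−9=c, w−9=n, r−9=i → edulcni; then reverse → include.

include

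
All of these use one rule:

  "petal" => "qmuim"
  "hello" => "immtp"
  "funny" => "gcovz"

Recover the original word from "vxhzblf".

upgrade

Shifts by position in petal: pos 0: p→q (+1), pos 1: e→m (+8), pos 2: t→u (+1), pos 3: a→i (+8) — repeating every 2. The shifts repeat in a cycle of length 2: positions 0,1,… shift by +1, +8, then the pattern repeats.
Undoing it on vxhzblf: v−1=u, x−8=p, h−1=g, z−8=r, b−1=a, l−8=d, f−1=e.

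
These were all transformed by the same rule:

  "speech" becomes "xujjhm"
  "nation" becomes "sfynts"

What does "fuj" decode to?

It's a constant shift of +5 (ROT5).
Decoding fuj: f−5=a, u−5=p, j−5=e.

ape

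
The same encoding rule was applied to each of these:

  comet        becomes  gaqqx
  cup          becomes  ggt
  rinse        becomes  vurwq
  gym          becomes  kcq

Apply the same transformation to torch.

xavgl

The shift depends on letter class: consonant c→g is +4, but vowel o→a is +12. Vowels shift forward by 12 and consonants shift forward by 4.
Applying it to torch: t(cons)+4=x, o(vowel)+12=a, r(cons)+4=v, c(cons)+4=g, h(cons)+4=l.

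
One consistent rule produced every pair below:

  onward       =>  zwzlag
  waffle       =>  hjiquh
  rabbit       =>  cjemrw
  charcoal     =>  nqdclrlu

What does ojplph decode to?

damage

The shifts repeat in a cycle of length 3: positions 0,1,… shift by +11, +9, +3, then the pattern repeats.
Undoing it on ojplph: o−11=d, j−9=a, p−3=m, l−11=a, p−9=g, h−3=e.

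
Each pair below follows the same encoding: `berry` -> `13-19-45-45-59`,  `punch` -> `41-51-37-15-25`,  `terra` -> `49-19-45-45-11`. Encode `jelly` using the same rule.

b(#2)→13 and e(#5)→19: differences scale by 2, so n = 2·pos + 9. Each letter becomes 2×(its alphabet position, a=1..z=26) + 9.
For jelly: j=10→29, e=5→19, l=12→33, l=12→33, y=25→59.

29-19-33-33-59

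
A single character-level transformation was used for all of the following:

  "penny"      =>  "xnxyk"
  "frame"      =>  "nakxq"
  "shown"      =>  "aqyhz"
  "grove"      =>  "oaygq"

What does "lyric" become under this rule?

thbto

Each letter shifts forward by (position + 8), i.e. 8, 9, 10, … — the shift grows by one for each successive letter.
On lyric: l+8=t, y+9=h, r+10=b, i+11=t, c+12=o.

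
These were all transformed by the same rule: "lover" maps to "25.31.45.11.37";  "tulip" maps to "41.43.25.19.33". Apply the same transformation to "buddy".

l(#12)→25 and o(#15)→31: differences scale by 2, so n = 2·pos + 1. The formula is n = 2×(alphabet index, a=1) + 1.
On buddy: b=2→5, u=21→43, d=4→9, d=4→9, y=25→51.

5.43.9.9.51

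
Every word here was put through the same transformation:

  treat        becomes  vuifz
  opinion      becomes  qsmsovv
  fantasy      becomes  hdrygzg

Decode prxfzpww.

notation

Letter i (0-indexed) is shifted by i+2, so successive shifts are 2, 3, 4, ….
Undoing it on prxfzpww: p−2=n, r−3=o, x−4=t, f−5=a, z−6=t, p−7=i, w−8=o, w−9=n.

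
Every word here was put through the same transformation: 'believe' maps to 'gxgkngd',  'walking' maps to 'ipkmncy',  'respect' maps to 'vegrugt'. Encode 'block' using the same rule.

Two steps: reverse the string, then apply a Caesar shift of +2.
For block: reverse → kcolb; then shift: k+2=m, c+2=e, o+2=q, l+2=n, b+2=d.

meqnd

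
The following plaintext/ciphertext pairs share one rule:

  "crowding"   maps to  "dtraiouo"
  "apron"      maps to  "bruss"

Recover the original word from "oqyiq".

The shift increases by 1 at each position, starting from +1: 1, 2, 3, ….
Undoing it on oqyiq: o−1=n, q−2=o, y−3=v, i−4=e, q−5=l.

novel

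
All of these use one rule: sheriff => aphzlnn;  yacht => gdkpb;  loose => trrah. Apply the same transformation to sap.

The shift depends on letter class: consonant s→a is +8, but vowel e→h is +3. Vowels shift forward by 3 and consonants shift forward by 8.
On sap: s(cons)+8=a, a(vowel)+3=d, p(cons)+8=x.

adx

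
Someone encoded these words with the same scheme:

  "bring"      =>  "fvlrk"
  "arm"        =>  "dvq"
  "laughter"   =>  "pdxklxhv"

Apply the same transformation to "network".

rhxarvo

The shift depends on letter class: consonant b→f is +4, but vowel i→l is +3. Two shifts are in play — +3 for a/e/i/o/u, +4 for every other letter.
Applying it to network: n(cons)+4=r, e(vowel)+3=h, t(cons)+4=x, w(cons)+4=a, o(vowel)+3=r, r(cons)+4=v, k(cons)+4=o.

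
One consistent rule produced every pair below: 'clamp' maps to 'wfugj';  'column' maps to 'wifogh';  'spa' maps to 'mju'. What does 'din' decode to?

Compare letters: c→w is +20, l→f is +20, a→u is +20 — a constant shift. Every letter moves 20 places later in the alphabet, wrapping around z→a.
Undoing it on din: d−20=j, i−20=o, n−20=t.

jot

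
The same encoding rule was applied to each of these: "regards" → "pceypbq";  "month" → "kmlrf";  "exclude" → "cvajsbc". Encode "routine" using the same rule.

Compare letters: r→p is +24, e→c is +24, g→e is +24 — a constant shift. It's a constant shift of +24 (ROT24).
For routine: r+24=p, o+24=m, u+24=s, t+24=r, i+24=g, n+24=l, e+24=c.

pmsrglc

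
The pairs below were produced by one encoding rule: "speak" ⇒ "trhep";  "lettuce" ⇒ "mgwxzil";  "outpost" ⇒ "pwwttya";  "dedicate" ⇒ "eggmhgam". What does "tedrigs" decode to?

scandal

In speak: s→t is +1, p→r is +2, e→h is +3, a→e is +4 — the shift increases by 1 each position. The shift increases by 1 at each position, starting from +1: 1, 2, 3, ….
Decoding tedrigs: t−1=s, e−2=c, d−3=a, r−4=n, i−5=d, g−6=a, s−7=l.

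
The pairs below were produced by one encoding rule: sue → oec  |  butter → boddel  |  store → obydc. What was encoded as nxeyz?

pound

The output letters match the input read backwards, each shifted +10: sue reversed is eus. Read the word backwards and shift each letter +10.
Undoing it on nxeyz: shift back: n−10=d, x−10=n, e−10=u, y−10=o, z−10=p → dnuop; then reverse → pound.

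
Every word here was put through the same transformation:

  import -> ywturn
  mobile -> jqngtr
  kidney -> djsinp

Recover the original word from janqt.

The output letters match the input read backwards, each shifted +5: import reversed is tropmi. Read the word backwards and shift each letter +5.
Decoding janqt: shift back: j−5=e, a−5=v, n−5=i, q−5=l, t−5=o → evilo; then reverse → olive.

olive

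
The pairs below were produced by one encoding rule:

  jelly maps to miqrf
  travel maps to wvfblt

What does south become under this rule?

The shift increases by 1 at each position, starting from +3: 3, 4, 5, ….
Applying it to south: s+3=v, o+4=s, u+5=z, t+6=z, h+7=o.

vszzo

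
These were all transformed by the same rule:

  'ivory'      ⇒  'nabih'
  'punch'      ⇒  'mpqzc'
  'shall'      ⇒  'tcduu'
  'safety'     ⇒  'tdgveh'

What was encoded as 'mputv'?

pulse

i(8)→n(13) and v(21)→a(0) fit y≡11x+3 (mod 26); the inverse of 11 mod 26 is 19. Each letter's alphabet position (a=0..z=25) is mapped through 11·x+3 mod 26 — an affine cipher.
Undoing it on mputv: m(12)→19·(12−3)≡15=p; p(15)→19·(15−3)≡20=u; u(20)→19·(20−3)≡11=l; t(19)→19·(19−3)≡18=s; v(21)→19·(21−3)≡4=e (all mod 26).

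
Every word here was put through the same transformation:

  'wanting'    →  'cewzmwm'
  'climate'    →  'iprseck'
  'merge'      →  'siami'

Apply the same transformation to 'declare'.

jilreak

A repeating key of period 3 is used — shifts +6, +4, +9 over and over.
On declare: d+6=j, e+4=i, c+9=l, l+6=r, a+4=e, r+9=a, e+6=k.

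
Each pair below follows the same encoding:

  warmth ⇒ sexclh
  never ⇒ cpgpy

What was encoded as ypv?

ken

Read the word backwards and shift each letter +11.
Reversing it on ypv: shift back: y−11=n, p−11=e, v−11=k → nek; then reverse → ken.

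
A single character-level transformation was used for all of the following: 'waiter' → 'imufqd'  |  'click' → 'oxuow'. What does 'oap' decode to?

This is a Caesar cipher with shift 12.
Undoing it on oap: o−12=c, a−12=o, p−12=d.

cod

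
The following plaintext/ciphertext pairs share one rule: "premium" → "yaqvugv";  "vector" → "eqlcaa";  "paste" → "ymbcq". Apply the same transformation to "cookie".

laatuq

The rule splits by letter class: vowels +12, consonants +9.
On cookie: c(cons)+9=l, o(vowel)+12=a, o(vowel)+12=a, k(cons)+9=t, i(vowel)+12=u, e(vowel)+12=q.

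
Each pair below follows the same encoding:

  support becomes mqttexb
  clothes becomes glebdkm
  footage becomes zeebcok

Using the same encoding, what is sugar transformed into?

mqocx

s(18)→m(12) and u(20)→q(16) fit y≡15x+2 (mod 26); the inverse of 15 mod 26 is 7. This is an affine cipher: with a=0,…,z=25, each position x becomes (15x+2) mod 26.
For sugar: s(18)→15·18+2≡12=m; u(20)→15·20+2≡16=q; g(6)→15·6+2≡14=o; a(0)→15·0+2≡2=c; r(17)→15·17+2≡23=x (all mod 26).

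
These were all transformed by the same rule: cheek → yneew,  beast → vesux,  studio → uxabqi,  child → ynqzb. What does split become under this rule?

Treating letters as 0–25, the rule is x ↦ 3x + 18 (mod 26).
On split: s(18)→3·18+18≡20=u; p(15)→3·15+18≡11=l; l(11)→3·11+18≡25=z; i(8)→3·8+18≡16=q; t(19)→3·19+18≡23=x (all mod 26).

ulzqx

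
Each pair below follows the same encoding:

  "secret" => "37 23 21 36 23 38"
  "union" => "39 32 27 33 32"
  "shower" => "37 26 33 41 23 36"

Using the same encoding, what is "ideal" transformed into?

s is letter #19 and maps to 37: an offset of 18. The number is (letter's place in the alphabet, a=1) + 18.
On ideal: i=9→27, d=4→22, e=5→23, a=1→19, l=12→30.

27 22 23 19 30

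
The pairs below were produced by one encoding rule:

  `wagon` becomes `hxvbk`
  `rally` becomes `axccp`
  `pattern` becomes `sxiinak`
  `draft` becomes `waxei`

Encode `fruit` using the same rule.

This is an affine cipher: with a=0,…,z=25, each position x becomes (17x+23) mod 26.
For fruit: f(5)→17·5+23≡4=e; r(17)→17·17+23≡0=a; u(20)→17·20+23≡25=z; i(8)→17·8+23≡3=d; t(19)→17·19+23≡8=i (all mod 26).

eazdi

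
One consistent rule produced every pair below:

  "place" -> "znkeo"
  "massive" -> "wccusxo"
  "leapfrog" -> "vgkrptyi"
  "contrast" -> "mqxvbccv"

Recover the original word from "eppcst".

unfair

A repeating key of period 2 is used — shifts +10, +2 over and over.
Reversing it on eppcst: e−10=u, p−2=n, p−10=f, c−2=a, s−10=i, t−2=r.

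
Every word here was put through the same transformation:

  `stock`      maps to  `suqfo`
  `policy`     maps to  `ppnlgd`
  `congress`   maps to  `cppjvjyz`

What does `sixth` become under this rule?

In stock: s→s is +0, t→u is +1, o→q is +2, c→f is +3 — the shift increases by 1 each position. Each letter shifts forward by its position index (0, 1, 2, …) — the shift grows by one for each successive letter.
On sixth: s+0=s, i+1=j, x+2=z, t+3=w, h+4=l.

sjzwl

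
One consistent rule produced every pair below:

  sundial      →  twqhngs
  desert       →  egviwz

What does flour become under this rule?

In sundial: s→t is +1, u→w is +2, n→q is +3, d→h is +4 — the shift increases by 1 each position. Letter i (0-indexed) is shifted by i+1, so successive shifts are 1, 2, 3, ….
Applying it to flour: f+1=g, l+2=n, o+3=r, u+4=y, r+5=w.

gnryw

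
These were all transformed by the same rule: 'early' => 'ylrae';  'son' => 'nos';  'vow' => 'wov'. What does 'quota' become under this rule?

The output letters match the input read backwards: early reversed is ylrae. It's just the letters in reverse order.
For quota: reverse → atouq.

atouq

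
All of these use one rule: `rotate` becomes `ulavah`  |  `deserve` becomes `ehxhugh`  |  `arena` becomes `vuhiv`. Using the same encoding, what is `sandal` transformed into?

Each letter's alphabet position (a=0..z=25) is mapped through 3·x+21 mod 26 — an affine cipher.
For sandal: s(18)→3·18+21≡23=x; a(0)→3·0+21≡21=v; n(13)→3·13+21≡8=i; d(3)→3·3+21≡4=e; a(0)→3·0+21≡21=v; l(11)→3·11+21≡2=c (all mod 26).

xvievc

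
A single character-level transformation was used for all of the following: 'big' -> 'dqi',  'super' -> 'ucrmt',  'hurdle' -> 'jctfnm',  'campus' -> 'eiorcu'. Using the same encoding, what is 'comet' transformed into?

The shift depends on letter class: consonant b→d is +2, but vowel i→q is +8. Two shifts are in play — +8 for a/e/i/o/u, +2 for every other letter.
On comet: c(cons)+2=e, o(vowel)+8=w, m(cons)+2=o, e(vowel)+8=m, t(cons)+2=v.

ewomv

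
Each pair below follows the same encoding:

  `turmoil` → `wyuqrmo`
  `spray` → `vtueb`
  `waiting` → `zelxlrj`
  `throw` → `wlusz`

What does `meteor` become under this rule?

piwirv

It's a Vigenère-style cipher with numeric key [3,4]: position i shifts by key[i mod 2].
On meteor: m+3=p, e+4=i, t+3=w, e+4=i, o+3=r, r+4=v.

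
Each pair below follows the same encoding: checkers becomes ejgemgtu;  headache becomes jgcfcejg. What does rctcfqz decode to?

paradox

Compare letters: c→e is +2, h→j is +2, e→g is +2 — a constant shift. This is a Caesar cipher with shift 2.
Decoding rctcfqz: r−2=p, c−2=a, t−2=r, c−2=a, f−2=d, q−2=o, z−2=x.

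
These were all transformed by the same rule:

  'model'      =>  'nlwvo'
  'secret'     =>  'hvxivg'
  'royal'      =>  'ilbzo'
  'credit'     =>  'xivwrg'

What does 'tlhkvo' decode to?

gospel

m(12)→n(13) and o(14)→l(11) fit y≡25x+25 (mod 26); the inverse of 25 mod 26 is 25. Treating letters as 0–25, the rule is x ↦ 25x + 25 (mod 26).
Undoing it on tlhkvo: t(19)→25·(19−25)≡6=g; l(11)→25·(11−25)≡14=o; h(7)→25·(7−25)≡18=s; k(10)→25·(10−25)≡15=p; v(21)→25·(21−25)≡4=e; o(14)→25·(14−25)≡11=l (all mod 26).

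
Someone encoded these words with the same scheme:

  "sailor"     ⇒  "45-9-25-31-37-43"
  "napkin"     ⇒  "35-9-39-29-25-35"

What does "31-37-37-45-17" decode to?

s(#19)→45 and a(#1)→9: differences scale by 2, so n = 2·pos + 7. The formula is n = 2×(alphabet index, a=1) + 7.
Decoding 31-37-37-45-17: 31→(31−7)÷2=12=l, 37→(37−7)÷2=15=o, 37→(37−7)÷2=15=o, 45→(45−7)÷2=19=s, 17→(17−7)÷2=5=e.

loose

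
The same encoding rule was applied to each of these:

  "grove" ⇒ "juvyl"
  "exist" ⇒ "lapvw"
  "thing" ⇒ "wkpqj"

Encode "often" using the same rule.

viwlq

The shift depends on letter class: consonant g→j is +3, but vowel o→v is +7. Vowels shift forward by 7 and consonants shift forward by 3.
For often: o(vowel)+7=v, f(cons)+3=i, t(cons)+3=w, e(vowel)+7=l, n(cons)+3=q.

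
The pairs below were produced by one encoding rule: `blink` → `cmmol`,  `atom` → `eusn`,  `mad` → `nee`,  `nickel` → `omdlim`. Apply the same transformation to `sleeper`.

tmiiqis

The shift depends on letter class: consonant b→c is +1, but vowel i→m is +4. Two shifts are in play — +4 for a/e/i/o/u, +1 for every other letter.
Applying it to sleeper: s(cons)+1=t, l(cons)+1=m, e(vowel)+4=i, e(vowel)+4=i, p(cons)+1=q, e(vowel)+4=i, r(cons)+1=s.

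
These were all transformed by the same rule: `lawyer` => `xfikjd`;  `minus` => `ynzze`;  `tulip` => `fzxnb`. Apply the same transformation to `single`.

The shift depends on letter class: consonant l→x is +12, but vowel a→f is +5. The rule splits by letter class: vowels +5, consonants +12.
On single: s(cons)+12=e, i(vowel)+5=n, n(cons)+12=z, g(cons)+12=s, l(cons)+12=x, e(vowel)+5=j.

enzsxj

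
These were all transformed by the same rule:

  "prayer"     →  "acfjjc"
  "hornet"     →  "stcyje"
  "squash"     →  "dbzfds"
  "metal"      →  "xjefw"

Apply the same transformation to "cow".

nth

The shift depends on letter class: consonant p→a is +11, but vowel a→f is +5. Two shifts are in play — +5 for a/e/i/o/u, +11 for every other letter.
On cow: c(cons)+11=n, o(vowel)+5=t, w(cons)+11=h.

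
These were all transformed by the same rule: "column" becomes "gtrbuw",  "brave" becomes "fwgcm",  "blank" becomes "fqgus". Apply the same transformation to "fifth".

jnlap

In column: c→g is +4, o→t is +5, l→r is +6, u→b is +7 — the shift increases by 1 each position. The shift increases by 1 at each position, starting from +4: 4, 5, 6, ….
Applying it to fifth: f+4=j, i+5=n, f+6=l, t+7=a, h+8=p.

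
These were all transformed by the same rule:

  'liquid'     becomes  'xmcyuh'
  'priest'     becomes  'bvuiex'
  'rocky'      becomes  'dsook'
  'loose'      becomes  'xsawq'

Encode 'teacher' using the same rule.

Shifts by position in liquid: pos 0: l→x (+12), pos 1: i→m (+4), pos 2: q→c (+12), pos 3: u→y (+4) — repeating every 2. A repeating key of period 2 is used — shifts +12, +4 over and over.
Applying it to teacher: t+12=f, e+4=i, a+12=m, c+4=g, h+12=t, e+4=i, r+12=d.

fimgtid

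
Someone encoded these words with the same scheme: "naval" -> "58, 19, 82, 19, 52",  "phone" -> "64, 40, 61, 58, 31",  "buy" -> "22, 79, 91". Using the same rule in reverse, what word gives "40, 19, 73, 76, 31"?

haste

n(#14)→58 and a(#1)→19: differences scale by 3, so n = 3·pos + 16. With a=1..z=26, the number is 3·pos + 16.
Decoding 40, 19, 73, 76, 31: 40→(40−16)÷3=8=h, 19→(19−16)÷3=1=a, 73→(73−16)÷3=19=s, 76→(76−16)÷3=20=t, 31→(31−16)÷3=5=e.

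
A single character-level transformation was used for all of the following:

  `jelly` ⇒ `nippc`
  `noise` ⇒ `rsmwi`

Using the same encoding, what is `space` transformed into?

wtegi

Compare letters: j→n is +4, e→i is +4, l→p is +4 — a constant shift. It's a constant shift of +4 (ROT4).
On space: s+4=w, p+4=t, a+4=e, c+4=g, e+4=i.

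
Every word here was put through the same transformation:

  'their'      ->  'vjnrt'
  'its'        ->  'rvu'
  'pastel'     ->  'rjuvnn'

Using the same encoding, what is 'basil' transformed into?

djurn

The shift depends on letter class: consonant t→v is +2, but vowel e→n is +9. Two shifts are in play — +9 for a/e/i/o/u, +2 for every other letter.
For basil: b(cons)+2=d, a(vowel)+9=j, s(cons)+2=u, i(vowel)+9=r, l(cons)+2=n.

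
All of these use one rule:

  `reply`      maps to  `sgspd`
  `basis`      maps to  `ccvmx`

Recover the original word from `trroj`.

spoke

Letter i (0-indexed) is shifted by i+1, so successive shifts are 1, 2, 3, ….
Decoding trroj: t−1=s, r−2=p, r−3=o, o−4=k, j−5=e.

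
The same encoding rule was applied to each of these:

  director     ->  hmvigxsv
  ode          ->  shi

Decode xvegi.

trace

Compare letters: d→h is +4, i→m is +4, r→v is +4 — a constant shift. Each letter is shifted forward by 4 in the alphabet (a Caesar shift of +4).
Undoing it on xvegi: x−4=t, v−4=r, e−4=a, g−4=c, i−4=e.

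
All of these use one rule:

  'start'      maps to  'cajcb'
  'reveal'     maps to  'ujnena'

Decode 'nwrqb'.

shine

The output letters match the input read backwards, each shifted +9: start reversed is trats. Two steps: reverse the string, then apply a Caesar shift of +9.
Decoding nwrqb: shift back: n−9=e, w−9=n, r−9=i, q−9=h, b−9=s → enihs; then reverse → shine.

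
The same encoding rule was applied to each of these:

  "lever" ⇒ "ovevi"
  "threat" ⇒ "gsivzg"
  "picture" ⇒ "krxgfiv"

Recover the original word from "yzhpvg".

Each pair mirrors across the alphabet (l↔o, e↔v, v↔e): positions sum to 25. Each letter is replaced by its mirror in the alphabet: a↔z, b↔y, c↔x, and so on (the Atbash cipher).
Reversing it on yzhpvg: y↔b, z↔a, h↔s, p↔k, v↔e, g↔t.

basket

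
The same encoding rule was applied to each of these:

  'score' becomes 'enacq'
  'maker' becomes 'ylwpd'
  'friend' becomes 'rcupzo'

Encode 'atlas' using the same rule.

Shifts by position in score: pos 0: s→e (+12), pos 1: c→n (+11), pos 2: o→a (+12), pos 3: r→c (+11) — repeating every 2. The shifts repeat in a cycle of length 2: positions 0,1,… shift by +12, +11, then the pattern repeats.
For atlas: a+12=m, t+11=e, l+12=x, a+11=l, s+12=e.

mexle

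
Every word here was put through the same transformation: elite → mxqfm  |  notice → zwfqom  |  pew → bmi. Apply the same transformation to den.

pmz

The shift depends on letter class: consonant l→x is +12, but vowel e→m is +8. Two shifts are in play — +8 for a/e/i/o/u, +12 for every other letter.
Applying it to den: d(cons)+12=p, e(vowel)+8=m, n(cons)+12=z.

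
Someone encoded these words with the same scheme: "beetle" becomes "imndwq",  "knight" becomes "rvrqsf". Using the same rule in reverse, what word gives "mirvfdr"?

In beetle: b→i is +7, e→m is +8, e→n is +9, t→d is +10 — the shift increases by 1 each position. The shift increases by 1 at each position, starting from +7: 7, 8, 9, ….
Reversing it on mirvfdr: m−7=f, i−8=a, r−9=i, v−10=l, f−11=u, d−12=r, r−13=e.

failure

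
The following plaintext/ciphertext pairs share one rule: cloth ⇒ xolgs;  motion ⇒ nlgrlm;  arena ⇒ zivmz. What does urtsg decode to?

Each pair mirrors across the alphabet (c↔x, l↔o, o↔l): positions sum to 25. This is the alphabet-reversal cipher (Atbash): a becomes z, b becomes y, etc.
Decoding urtsg: u↔f, r↔i, t↔g, s↔h, g↔t.

fight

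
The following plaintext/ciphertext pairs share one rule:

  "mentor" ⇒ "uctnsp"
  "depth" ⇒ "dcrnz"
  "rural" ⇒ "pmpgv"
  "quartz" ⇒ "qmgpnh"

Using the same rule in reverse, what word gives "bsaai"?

m(12)→u(20) and e(4)→c(2) fit y≡25x+6 (mod 26); the inverse of 25 mod 26 is 25. Treating letters as 0–25, the rule is x ↦ 25x + 6 (mod 26).
Reversing it on bsaai: b(1)→25·(1−6)≡5=f; s(18)→25·(18−6)≡14=o; a(0)→25·(0−6)≡6=g; a(0)→25·(0−6)≡6=g; i(8)→25·(8−6)≡24=y (all mod 26).

foggy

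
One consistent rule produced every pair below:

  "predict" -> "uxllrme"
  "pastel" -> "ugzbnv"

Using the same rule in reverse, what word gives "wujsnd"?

The shift increases by 1 at each position, starting from +5: 5, 6, 7, ….
Undoing it on wujsnd: w−5=r, u−6=o, j−7=c, s−8=k, n−9=e, d−10=t.

rocket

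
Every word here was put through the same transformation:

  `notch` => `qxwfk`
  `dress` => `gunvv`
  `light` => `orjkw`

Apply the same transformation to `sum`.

The shift depends on letter class: consonant n→q is +3, but vowel o→x is +9. Two shifts are in play — +9 for a/e/i/o/u, +3 for every other letter.
For sum: s(cons)+3=v, u(vowel)+9=d, m(cons)+3=p.

vdp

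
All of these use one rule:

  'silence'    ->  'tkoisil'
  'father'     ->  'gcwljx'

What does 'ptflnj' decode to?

In silence: s→t is +1, i→k is +2, l→o is +3, e→i is +4 — the shift increases by 1 each position. Letter i (0-indexed) is shifted by i+1, so successive shifts are 1, 2, 3, ….
Reversing it on ptflnj: p−1=o, t−2=r, f−3=c, l−4=h, n−5=i, j−6=d.

orchid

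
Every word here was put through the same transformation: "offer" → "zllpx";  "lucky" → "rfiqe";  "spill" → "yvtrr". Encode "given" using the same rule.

mtbpt

The rule splits by letter class: vowels +11, consonants +6.
For given: g(cons)+6=m, i(vowel)+11=t, v(cons)+6=b, e(vowel)+11=p, n(cons)+6=t.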